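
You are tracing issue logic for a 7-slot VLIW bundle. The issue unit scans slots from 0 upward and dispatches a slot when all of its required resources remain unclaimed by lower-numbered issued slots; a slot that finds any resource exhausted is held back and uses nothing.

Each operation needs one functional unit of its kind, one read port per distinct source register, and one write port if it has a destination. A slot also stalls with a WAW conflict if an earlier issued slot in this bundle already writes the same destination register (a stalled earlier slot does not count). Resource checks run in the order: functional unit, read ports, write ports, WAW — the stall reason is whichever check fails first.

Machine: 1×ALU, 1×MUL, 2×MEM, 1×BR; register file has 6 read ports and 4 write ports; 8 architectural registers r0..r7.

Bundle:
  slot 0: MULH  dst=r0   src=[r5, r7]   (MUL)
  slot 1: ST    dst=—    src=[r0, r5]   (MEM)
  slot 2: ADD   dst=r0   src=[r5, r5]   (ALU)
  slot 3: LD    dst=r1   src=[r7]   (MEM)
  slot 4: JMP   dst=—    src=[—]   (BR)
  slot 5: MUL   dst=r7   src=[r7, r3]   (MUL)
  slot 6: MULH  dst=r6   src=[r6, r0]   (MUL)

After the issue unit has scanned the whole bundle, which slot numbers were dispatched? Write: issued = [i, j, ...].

issued = [0, 1, 3, 4]

#0 MUL src=r5,r7 dispatched  <A:1 Mu:0 Ld:2 B:1 rd:4 wr:3>
#1 MEM src=r0,r5 dispatched  <A:1 Mu:0 Ld:1 B:1 rd:2 wr:3>
#2 ALU src=r5,r5 held:WAW  <A:1 Mu:0 Ld:1 B:1 rd:2 wr:3>
#3 MEM src=r7 dispatched  <A:1 Mu:0 Ld:0 B:1 rd:1 wr:2>
#4 BR src=- dispatched  <A:1 Mu:0 Ld:0 B:0 rd:1 wr:2>
#5 MUL src=r7,r3 held:FU  <A:1 Mu:0 Ld:0 B:0 rd:1 wr:2>
#6 MUL src=r6,r0 held:FU  <A:1 Mu:0 Ld:0 B:0 rd:1 wr:2>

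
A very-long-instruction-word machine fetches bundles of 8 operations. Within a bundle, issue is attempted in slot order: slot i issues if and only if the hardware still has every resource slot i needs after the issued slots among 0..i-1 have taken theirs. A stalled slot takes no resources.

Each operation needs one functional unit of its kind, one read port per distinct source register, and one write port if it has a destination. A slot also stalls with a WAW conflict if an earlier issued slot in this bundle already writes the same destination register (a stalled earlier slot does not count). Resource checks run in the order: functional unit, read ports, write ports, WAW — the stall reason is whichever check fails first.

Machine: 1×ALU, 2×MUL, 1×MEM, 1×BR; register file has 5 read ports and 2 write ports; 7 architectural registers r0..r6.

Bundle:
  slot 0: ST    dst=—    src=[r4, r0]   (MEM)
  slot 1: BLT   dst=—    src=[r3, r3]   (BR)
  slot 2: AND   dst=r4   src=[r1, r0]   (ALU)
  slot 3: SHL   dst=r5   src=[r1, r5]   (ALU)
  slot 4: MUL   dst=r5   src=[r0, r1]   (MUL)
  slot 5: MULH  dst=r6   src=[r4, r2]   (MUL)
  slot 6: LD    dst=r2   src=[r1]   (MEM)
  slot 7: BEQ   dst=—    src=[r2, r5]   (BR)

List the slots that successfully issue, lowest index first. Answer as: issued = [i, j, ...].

issued = [0, 1, 2]

  0. MEM ⇒ go  {1A/2Mu/0Ld/1B | 3r 2w}
  1. BR ⇒ go  {1A/2Mu/0Ld/0B | 2r 2w}
  2. ALU→r4 ⇒ go  {0A/2Mu/0Ld/0B | 0r 1w}
  3. ALU→r5 ⇒ no(FU)  {0A/2Mu/0Ld/0B | 0r 1w}
  4. MUL→r5 ⇒ no(RD_PORT)  {0A/2Mu/0Ld/0B | 0r 1w}
  5. MUL→r6 ⇒ no(RD_PORT)  {0A/2Mu/0Ld/0B | 0r 1w}
  6. MEM→r2 ⇒ no(FU)  {0A/2Mu/0Ld/0B | 0r 1w}
  7. BR ⇒ no(FU)  {0A/2Mu/0Ld/0B | 0r 1w}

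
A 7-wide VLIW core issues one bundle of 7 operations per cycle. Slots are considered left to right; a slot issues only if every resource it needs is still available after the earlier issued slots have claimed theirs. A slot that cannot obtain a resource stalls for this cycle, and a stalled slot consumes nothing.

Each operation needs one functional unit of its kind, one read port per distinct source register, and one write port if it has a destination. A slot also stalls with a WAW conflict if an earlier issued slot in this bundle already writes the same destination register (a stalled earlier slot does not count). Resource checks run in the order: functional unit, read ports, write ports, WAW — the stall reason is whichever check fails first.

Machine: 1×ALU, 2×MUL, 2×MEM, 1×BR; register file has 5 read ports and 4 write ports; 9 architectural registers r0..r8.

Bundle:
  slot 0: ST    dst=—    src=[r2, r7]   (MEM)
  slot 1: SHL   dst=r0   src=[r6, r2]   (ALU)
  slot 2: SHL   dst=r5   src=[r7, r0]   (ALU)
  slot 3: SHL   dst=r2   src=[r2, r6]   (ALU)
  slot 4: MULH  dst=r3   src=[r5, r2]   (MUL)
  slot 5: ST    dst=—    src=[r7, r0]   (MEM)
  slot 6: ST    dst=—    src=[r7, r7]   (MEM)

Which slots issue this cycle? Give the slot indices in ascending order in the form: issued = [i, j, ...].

issued = [0, 1, 6]

#0 MEM src=r2,r7 dispatched  <A:1 Mu:2 Ld:1 B:1 rd:3 wr:4>
#1 ALU src=r6,r2 dispatched  <A:0 Mu:2 Ld:1 B:1 rd:1 wr:3>
#2 ALU src=r7,r0 held:FU  <A:0 Mu:2 Ld:1 B:1 rd:1 wr:3>
#3 ALU src=r2,r6 held:FU  <A:0 Mu:2 Ld:1 B:1 rd:1 wr:3>
#4 MUL src=r5,r2 held:RD_PORT  <A:0 Mu:2 Ld:1 B:1 rd:1 wr:3>
#5 MEM src=r7,r0 held:RD_PORT  <A:0 Mu:2 Ld:1 B:1 rd:1 wr:3>
#6 MEM src=r7,r7 dispatched  <A:0 Mu:2 Ld:0 B:1 rd:0 wr:3>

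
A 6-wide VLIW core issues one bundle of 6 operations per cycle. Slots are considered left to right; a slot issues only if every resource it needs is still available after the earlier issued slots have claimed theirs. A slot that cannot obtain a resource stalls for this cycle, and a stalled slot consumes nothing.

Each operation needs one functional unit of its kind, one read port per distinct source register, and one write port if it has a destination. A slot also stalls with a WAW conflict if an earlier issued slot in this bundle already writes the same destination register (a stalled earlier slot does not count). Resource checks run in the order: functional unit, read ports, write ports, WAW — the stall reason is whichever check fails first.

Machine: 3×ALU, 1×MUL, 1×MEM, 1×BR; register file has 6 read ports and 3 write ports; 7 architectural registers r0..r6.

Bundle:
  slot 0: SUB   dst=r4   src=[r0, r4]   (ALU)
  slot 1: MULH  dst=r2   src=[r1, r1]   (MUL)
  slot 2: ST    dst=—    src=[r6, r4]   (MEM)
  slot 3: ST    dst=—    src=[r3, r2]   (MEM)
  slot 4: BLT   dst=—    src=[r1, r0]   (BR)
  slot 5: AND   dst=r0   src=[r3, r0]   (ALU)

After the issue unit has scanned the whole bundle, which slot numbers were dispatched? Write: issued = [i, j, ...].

(0) want 1×ALU +2rd +1wr — yes → AL2|MU1|ME1|BR1|rd4|wr2
(1) want 1×MUL +1rd +1wr — yes → AL2|MU0|ME1|BR1|rd3|wr1
(2) want 1×MEM +2rd +0wr — yes → AL2|MU0|ME0|BR1|rd1|wr1
(3) want 1×MEM +2rd +0wr — FU → AL2|MU0|ME0|BR1|rd1|wr1
(4) want 1×BR +2rd +0wr — RD_PORT → AL2|MU0|ME0|BR1|rd1|wr1
(5) want 1×ALU +2rd +1wr — RD_PORT → AL2|MU0|ME0|BR1|rd1|wr1

issued = [0, 1, 2]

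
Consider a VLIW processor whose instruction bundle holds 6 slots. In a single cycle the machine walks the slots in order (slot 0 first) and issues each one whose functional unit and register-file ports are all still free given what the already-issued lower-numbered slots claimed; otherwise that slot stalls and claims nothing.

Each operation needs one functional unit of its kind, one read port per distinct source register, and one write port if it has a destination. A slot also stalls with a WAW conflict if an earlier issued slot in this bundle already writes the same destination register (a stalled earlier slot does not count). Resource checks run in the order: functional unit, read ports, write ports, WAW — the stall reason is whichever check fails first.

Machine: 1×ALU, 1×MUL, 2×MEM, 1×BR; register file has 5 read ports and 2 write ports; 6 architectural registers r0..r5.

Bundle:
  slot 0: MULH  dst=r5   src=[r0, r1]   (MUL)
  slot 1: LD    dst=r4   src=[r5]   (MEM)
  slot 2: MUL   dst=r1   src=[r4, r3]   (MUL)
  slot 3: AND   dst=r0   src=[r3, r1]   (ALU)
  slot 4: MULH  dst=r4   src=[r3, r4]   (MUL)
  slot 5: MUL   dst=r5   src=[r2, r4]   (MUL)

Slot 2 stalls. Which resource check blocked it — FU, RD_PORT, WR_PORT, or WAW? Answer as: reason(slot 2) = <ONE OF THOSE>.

reason(slot 2) = FU

  0. MUL→r5 ⇒ go  {1A/0Mu/2Ld/1B | 3r 1w}
  1. MEM→r4 ⇒ go  {1A/0Mu/1Ld/1B | 2r 0w}
  2. MUL→r1 ⇒ no(FU)  {1A/0Mu/1Ld/1B | 2r 0w}
  3. ALU→r0 ⇒ no(WR_PORT)  {1A/0Mu/1Ld/1B | 2r 0w}
  4. MUL→r4 ⇒ no(FU)  {1A/0Mu/1Ld/1B | 2r 0w}
  5. MUL→r5 ⇒ no(FU)  {1A/0Mu/1Ld/1B | 2r 0w}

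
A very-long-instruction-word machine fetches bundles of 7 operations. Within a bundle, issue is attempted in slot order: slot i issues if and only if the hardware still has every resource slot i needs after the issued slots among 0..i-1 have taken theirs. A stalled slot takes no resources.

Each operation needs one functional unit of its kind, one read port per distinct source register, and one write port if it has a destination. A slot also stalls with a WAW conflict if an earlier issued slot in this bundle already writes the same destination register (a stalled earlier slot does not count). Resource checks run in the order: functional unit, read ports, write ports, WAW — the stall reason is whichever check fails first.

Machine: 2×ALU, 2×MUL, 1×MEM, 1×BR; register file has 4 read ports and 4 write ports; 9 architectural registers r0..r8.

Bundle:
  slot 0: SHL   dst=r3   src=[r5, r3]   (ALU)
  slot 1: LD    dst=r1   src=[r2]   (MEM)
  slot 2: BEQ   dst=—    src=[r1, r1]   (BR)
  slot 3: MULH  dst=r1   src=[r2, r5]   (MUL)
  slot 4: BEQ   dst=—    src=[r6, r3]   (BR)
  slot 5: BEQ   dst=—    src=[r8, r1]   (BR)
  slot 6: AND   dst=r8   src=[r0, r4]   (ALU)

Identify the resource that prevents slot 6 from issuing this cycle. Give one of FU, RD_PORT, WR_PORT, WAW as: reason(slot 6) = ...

(0) want 1×ALU +2rd +1wr — yes → AL1|MU2|ME1|BR1|rd2|wr3
(1) want 1×MEM +1rd +1wr — yes → AL1|MU2|ME0|BR1|rd1|wr2
(2) want 1×BR +1rd +0wr — yes → AL1|MU2|ME0|BR0|rd0|wr2
(3) want 1×MUL +2rd +1wr — RD_PORT → AL1|MU2|ME0|BR0|rd0|wr2
(4) want 1×BR +2rd +0wr — FU → AL1|MU2|ME0|BR0|rd0|wr2
(5) want 1×BR +2rd +0wr — FU → AL1|MU2|ME0|BR0|rd0|wr2
(6) want 1×ALU +2rd +1wr — RD_PORT → AL1|MU2|ME0|BR0|rd0|wr2

reason(slot 6) = RD_PORT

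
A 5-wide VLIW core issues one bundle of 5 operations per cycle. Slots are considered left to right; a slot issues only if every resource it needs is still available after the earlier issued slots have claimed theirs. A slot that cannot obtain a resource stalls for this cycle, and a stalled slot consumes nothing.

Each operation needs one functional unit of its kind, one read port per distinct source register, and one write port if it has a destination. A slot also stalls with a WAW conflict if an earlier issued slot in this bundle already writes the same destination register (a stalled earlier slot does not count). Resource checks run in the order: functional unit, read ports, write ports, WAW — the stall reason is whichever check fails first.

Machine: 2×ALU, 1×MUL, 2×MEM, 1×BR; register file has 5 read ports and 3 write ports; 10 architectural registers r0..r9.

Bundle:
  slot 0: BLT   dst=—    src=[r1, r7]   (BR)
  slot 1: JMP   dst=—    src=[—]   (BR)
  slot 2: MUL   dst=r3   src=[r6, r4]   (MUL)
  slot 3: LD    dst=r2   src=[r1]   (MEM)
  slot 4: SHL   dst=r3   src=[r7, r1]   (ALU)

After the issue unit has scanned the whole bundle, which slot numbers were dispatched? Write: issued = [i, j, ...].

  0. BR ⇒ go  {2A/1Mu/2Ld/0B | 3r 3w}
  1. BR ⇒ no(FU)  {2A/1Mu/2Ld/0B | 3r 3w}
  2. MUL→r3 ⇒ go  {2A/0Mu/2Ld/0B | 1r 2w}
  3. MEM→r2 ⇒ go  {2A/0Mu/1Ld/0B | 0r 1w}
  4. ALU→r3 ⇒ no(RD_PORT)  {2A/0Mu/1Ld/0B | 0r 1w}

issued = [0, 2, 3]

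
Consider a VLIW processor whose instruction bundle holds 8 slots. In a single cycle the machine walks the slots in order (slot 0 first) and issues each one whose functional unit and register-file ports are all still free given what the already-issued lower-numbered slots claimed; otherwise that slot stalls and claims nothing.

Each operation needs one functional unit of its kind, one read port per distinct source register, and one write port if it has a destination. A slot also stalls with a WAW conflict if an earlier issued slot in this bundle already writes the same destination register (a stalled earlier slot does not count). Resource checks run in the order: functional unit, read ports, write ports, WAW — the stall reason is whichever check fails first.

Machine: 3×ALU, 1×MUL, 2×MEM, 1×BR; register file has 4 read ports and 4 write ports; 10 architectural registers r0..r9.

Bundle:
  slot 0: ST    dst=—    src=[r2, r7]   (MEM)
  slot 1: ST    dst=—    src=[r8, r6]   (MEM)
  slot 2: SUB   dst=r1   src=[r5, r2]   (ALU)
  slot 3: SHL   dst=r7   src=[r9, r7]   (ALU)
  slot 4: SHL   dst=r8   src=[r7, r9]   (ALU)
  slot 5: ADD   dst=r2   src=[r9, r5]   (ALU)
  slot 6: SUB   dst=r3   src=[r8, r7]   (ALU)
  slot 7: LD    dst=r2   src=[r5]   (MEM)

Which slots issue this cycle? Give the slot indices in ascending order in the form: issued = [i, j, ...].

[0] MEM needs rd=2 wr=0: ok; after: ALU=3 MUL=1 MEM=1 BR=1, R=2, W=4
[1] MEM needs rd=2 wr=0: ok; after: ALU=3 MUL=1 MEM=0 BR=1, R=0, W=4
[2] ALU needs rd=2 wr=1: RD_PORT; after: ALU=3 MUL=1 MEM=0 BR=1, R=0, W=4
[3] ALU needs rd=2 wr=1: RD_PORT; after: ALU=3 MUL=1 MEM=0 BR=1, R=0, W=4
[4] ALU needs rd=2 wr=1: RD_PORT; after: ALU=3 MUL=1 MEM=0 BR=1, R=0, W=4
[5] ALU needs rd=2 wr=1: RD_PORT; after: ALU=3 MUL=1 MEM=0 BR=1, R=0, W=4
[6] ALU needs rd=2 wr=1: RD_PORT; after: ALU=3 MUL=1 MEM=0 BR=1, R=0, W=4
[7] MEM needs rd=1 wr=1: FU; after: ALU=3 MUL=1 MEM=0 BR=1, R=0, W=4

issued = [0, 1]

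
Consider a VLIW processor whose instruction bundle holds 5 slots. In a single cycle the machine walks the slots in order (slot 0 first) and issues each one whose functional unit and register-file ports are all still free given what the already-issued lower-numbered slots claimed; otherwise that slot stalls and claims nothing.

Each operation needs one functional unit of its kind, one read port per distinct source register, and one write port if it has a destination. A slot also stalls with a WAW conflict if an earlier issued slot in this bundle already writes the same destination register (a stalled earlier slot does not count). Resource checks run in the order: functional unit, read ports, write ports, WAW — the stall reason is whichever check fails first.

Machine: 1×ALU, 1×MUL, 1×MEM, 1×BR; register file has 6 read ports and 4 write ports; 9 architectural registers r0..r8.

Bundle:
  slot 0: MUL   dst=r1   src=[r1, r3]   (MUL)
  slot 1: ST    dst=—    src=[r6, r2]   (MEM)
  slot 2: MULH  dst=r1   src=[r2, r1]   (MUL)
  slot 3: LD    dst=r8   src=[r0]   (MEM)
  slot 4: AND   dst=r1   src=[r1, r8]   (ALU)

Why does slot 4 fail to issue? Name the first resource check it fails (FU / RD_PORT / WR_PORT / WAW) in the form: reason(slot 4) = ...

(0) want 1×MUL +2rd +1wr — yes → AL1|MU0|ME1|BR1|rd4|wr3
(1) want 1×MEM +2rd +0wr — yes → AL1|MU0|ME0|BR1|rd2|wr3
(2) want 1×MUL +2rd +1wr — FU → AL1|MU0|ME0|BR1|rd2|wr3
(3) want 1×MEM +1rd +1wr — FU → AL1|MU0|ME0|BR1|rd2|wr3
(4) want 1×ALU +2rd +1wr — WAW → AL1|MU0|ME0|BR1|rd2|wr3

reason(slot 4) = WAW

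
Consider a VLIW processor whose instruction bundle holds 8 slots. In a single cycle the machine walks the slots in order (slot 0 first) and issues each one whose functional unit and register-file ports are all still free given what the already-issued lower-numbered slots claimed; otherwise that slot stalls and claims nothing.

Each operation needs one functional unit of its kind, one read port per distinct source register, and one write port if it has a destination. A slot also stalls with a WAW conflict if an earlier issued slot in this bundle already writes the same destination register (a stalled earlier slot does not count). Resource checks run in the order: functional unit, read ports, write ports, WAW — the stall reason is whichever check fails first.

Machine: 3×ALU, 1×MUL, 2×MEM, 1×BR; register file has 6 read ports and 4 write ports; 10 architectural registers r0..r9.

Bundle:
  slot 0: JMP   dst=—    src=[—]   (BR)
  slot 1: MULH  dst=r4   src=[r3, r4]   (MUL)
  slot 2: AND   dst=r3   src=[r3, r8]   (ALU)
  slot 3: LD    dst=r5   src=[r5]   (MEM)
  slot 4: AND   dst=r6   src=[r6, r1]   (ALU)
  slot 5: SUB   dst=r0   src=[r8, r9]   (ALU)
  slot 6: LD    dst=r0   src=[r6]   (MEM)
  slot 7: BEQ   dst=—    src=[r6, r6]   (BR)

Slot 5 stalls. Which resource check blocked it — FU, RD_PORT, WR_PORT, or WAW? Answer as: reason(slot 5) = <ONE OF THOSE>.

reason(slot 5) = RD_PORT

(0) want 1×BR +0rd +0wr — yes → AL3|MU1|ME2|BR0|rd6|wr4
(1) want 1×MUL +2rd +1wr — yes → AL3|MU0|ME2|BR0|rd4|wr3
(2) want 1×ALU +2rd +1wr — yes → AL2|MU0|ME2|BR0|rd2|wr2
(3) want 1×MEM +1rd +1wr — yes → AL2|MU0|ME1|BR0|rd1|wr1
(4) want 1×ALU +2rd +1wr — RD_PORT → AL2|MU0|ME1|BR0|rd1|wr1
(5) want 1×ALU +2rd +1wr — RD_PORT → AL2|MU0|ME1|BR0|rd1|wr1
(6) want 1×MEM +1rd +1wr — yes → AL2|MU0|ME0|BR0|rd0|wr0
(7) want 1×BR +1rd +0wr — FU → AL2|MU0|ME0|BR0|rd0|wr0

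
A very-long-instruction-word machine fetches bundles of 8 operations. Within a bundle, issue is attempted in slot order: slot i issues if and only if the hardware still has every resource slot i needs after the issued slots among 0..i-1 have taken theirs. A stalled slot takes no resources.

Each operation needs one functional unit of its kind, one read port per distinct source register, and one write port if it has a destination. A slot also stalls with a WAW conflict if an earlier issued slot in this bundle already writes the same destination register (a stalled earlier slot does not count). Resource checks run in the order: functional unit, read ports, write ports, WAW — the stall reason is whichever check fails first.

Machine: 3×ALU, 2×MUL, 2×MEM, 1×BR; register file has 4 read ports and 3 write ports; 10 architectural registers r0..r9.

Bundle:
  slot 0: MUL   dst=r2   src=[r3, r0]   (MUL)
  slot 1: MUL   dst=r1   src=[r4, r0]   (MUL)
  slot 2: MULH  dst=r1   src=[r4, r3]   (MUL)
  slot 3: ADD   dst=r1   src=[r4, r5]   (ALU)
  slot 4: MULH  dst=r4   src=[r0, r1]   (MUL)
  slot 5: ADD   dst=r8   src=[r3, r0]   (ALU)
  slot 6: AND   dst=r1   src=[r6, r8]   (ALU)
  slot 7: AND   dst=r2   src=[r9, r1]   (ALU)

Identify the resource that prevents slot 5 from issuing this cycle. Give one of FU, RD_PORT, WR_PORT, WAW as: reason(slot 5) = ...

reason(slot 5) = RD_PORT

#0 MUL src=r3,r0 dispatched  <A:3 Mu:1 Ld:2 B:1 rd:2 wr:2>
#1 MUL src=r4,r0 dispatched  <A:3 Mu:0 Ld:2 B:1 rd:0 wr:1>
#2 MUL src=r4,r3 held:FU  <A:3 Mu:0 Ld:2 B:1 rd:0 wr:1>
#3 ALU src=r4,r5 held:RD_PORT  <A:3 Mu:0 Ld:2 B:1 rd:0 wr:1>
#4 MUL src=r0,r1 held:FU  <A:3 Mu:0 Ld:2 B:1 rd:0 wr:1>
#5 ALU src=r3,r0 held:RD_PORT  <A:3 Mu:0 Ld:2 B:1 rd:0 wr:1>
#6 ALU src=r6,r8 held:RD_PORT  <A:3 Mu:0 Ld:2 B:1 rd:0 wr:1>
#7 ALU src=r9,r1 held:RD_PORT  <A:3 Mu:0 Ld:2 B:1 rd:0 wr:1>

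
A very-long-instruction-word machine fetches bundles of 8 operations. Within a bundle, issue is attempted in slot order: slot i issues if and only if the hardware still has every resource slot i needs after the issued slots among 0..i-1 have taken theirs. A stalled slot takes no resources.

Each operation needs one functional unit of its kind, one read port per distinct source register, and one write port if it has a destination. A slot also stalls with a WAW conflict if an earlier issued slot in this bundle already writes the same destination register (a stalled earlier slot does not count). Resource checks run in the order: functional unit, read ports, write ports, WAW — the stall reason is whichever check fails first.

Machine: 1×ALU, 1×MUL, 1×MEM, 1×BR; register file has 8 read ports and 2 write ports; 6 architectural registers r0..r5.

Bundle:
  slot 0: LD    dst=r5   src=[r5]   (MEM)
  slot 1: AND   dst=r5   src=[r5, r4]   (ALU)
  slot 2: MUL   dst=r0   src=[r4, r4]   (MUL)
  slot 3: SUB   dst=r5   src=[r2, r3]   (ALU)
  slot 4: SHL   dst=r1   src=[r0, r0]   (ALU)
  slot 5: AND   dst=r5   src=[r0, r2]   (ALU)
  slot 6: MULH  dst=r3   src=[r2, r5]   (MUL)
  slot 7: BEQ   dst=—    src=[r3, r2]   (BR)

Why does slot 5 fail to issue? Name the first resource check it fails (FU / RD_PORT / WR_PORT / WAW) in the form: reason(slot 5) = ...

[0] MEM needs rd=1 wr=1: ok; after: ALU=1 MUL=1 MEM=0 BR=1, R=7, W=1
[1] ALU needs rd=2 wr=1: WAW; after: ALU=1 MUL=1 MEM=0 BR=1, R=7, W=1
[2] MUL needs rd=1 wr=1: ok; after: ALU=1 MUL=0 MEM=0 BR=1, R=6, W=0
[3] ALU needs rd=2 wr=1: WR_PORT; after: ALU=1 MUL=0 MEM=0 BR=1, R=6, W=0
[4] ALU needs rd=1 wr=1: WR_PORT; after: ALU=1 MUL=0 MEM=0 BR=1, R=6, W=0
[5] ALU needs rd=2 wr=1: WR_PORT; after: ALU=1 MUL=0 MEM=0 BR=1, R=6, W=0
[6] MUL needs rd=2 wr=1: FU; after: ALU=1 MUL=0 MEM=0 BR=1, R=6, W=0
[7] BR needs rd=2 wr=0: ok; after: ALU=1 MUL=0 MEM=0 BR=0, R=4, W=0

reason(slot 5) = WR_PORT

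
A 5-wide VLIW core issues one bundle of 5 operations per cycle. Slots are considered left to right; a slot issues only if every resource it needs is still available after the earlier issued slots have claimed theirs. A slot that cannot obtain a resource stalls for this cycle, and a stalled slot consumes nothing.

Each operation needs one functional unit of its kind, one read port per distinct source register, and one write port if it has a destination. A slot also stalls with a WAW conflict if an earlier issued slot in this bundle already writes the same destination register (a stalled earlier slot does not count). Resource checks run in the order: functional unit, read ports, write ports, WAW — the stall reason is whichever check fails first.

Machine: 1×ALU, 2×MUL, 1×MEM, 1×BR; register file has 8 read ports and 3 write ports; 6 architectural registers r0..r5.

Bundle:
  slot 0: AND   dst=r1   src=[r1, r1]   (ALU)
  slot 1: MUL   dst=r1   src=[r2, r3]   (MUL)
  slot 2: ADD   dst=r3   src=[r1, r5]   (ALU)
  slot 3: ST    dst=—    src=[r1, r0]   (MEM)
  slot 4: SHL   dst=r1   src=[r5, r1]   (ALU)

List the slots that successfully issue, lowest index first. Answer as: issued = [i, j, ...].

issued = [0, 3]

(0) want 1×ALU +1rd +1wr — yes → AL0|MU2|ME1|BR1|rd7|wr2
(1) want 1×MUL +2rd +1wr — WAW → AL0|MU2|ME1|BR1|rd7|wr2
(2) want 1×ALU +2rd +1wr — FU → AL0|MU2|ME1|BR1|rd7|wr2
(3) want 1×MEM +2rd +0wr — yes → AL0|MU2|ME0|BR1|rd5|wr2
(4) want 1×ALU +2rd +1wr — FU → AL0|MU2|ME0|BR1|rd5|wr2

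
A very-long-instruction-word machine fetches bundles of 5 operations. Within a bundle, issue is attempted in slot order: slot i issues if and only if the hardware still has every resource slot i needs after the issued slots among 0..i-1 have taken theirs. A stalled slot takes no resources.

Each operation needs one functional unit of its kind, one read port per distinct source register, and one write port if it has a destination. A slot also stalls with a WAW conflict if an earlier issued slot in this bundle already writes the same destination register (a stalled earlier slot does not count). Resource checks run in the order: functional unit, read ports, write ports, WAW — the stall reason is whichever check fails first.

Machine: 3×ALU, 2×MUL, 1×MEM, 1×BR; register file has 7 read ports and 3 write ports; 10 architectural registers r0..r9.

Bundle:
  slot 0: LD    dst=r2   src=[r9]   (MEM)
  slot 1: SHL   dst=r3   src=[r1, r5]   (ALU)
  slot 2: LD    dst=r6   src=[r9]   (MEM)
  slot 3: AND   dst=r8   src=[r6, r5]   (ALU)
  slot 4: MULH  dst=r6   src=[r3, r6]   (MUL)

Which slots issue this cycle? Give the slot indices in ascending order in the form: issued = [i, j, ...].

(0) want 1×MEM +1rd +1wr — yes → AL3|MU2|ME0|BR1|rd6|wr2
(1) want 1×ALU +2rd +1wr — yes → AL2|MU2|ME0|BR1|rd4|wr1
(2) want 1×MEM +1rd +1wr — FU → AL2|MU2|ME0|BR1|rd4|wr1
(3) want 1×ALU +2rd +1wr — yes → AL1|MU2|ME0|BR1|rd2|wr0
(4) want 1×MUL +2rd +1wr — WR_PORT → AL1|MU2|ME0|BR1|rd2|wr0

issued = [0, 1, 3]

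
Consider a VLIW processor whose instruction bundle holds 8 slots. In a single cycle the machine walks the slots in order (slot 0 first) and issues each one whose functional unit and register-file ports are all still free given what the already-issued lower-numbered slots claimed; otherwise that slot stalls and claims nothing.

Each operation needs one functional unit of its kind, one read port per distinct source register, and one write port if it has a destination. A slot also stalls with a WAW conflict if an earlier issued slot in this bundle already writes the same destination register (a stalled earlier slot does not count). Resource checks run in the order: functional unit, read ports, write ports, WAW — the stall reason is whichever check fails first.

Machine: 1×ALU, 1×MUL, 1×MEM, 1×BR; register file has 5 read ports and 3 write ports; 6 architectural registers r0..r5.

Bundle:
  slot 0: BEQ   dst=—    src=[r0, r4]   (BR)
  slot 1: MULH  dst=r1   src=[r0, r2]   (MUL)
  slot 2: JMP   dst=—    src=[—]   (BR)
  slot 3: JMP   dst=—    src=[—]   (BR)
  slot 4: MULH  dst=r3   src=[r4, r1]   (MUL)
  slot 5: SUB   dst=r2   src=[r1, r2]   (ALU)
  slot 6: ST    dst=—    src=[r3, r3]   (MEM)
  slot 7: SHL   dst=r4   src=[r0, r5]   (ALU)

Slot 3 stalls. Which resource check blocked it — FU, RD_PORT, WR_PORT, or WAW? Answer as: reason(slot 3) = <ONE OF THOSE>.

slot 0 (BR): ISSUE — free A1,Mu1,Ld1,B0 rp3 wp3
slot 1 (MUL): ISSUE — free A1,Mu0,Ld1,B0 rp1 wp2
slot 2 (BR): stall FU — free A1,Mu0,Ld1,B0 rp1 wp2
slot 3 (BR): stall FU — free A1,Mu0,Ld1,B0 rp1 wp2
slot 4 (MUL): stall FU — free A1,Mu0,Ld1,B0 rp1 wp2
slot 5 (ALU): stall RD_PORT — free A1,Mu0,Ld1,B0 rp1 wp2
slot 6 (MEM): ISSUE — free A1,Mu0,Ld0,B0 rp0 wp2
slot 7 (ALU): stall RD_PORT — free A1,Mu0,Ld0,B0 rp0 wp2

reason(slot 3) = FU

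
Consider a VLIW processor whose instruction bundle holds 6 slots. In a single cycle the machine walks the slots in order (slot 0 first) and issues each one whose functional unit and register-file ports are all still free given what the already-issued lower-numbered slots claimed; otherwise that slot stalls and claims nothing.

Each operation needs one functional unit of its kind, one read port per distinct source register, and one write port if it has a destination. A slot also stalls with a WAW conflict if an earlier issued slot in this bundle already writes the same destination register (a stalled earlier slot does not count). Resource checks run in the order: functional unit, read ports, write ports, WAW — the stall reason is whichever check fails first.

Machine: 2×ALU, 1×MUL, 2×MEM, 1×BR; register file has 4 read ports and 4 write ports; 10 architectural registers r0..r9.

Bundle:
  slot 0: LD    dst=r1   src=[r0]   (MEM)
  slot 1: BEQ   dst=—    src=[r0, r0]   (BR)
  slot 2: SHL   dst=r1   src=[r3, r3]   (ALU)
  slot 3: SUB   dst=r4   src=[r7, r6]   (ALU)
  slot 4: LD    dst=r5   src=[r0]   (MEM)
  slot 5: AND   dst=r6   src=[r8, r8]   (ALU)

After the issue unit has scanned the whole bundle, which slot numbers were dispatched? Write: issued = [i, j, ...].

  0. MEM→r1 ⇒ go  {2A/1Mu/1Ld/1B | 3r 3w}
  1. BR ⇒ go  {2A/1Mu/1Ld/0B | 2r 3w}
  2. ALU→r1 ⇒ no(WAW)  {2A/1Mu/1Ld/0B | 2r 3w}
  3. ALU→r4 ⇒ go  {1A/1Mu/1Ld/0B | 0r 2w}
  4. MEM→r5 ⇒ no(RD_PORT)  {1A/1Mu/1Ld/0B | 0r 2w}
  5. ALU→r6 ⇒ no(RD_PORT)  {1A/1Mu/1Ld/0B | 0r 2w}

issued = [0, 1, 3]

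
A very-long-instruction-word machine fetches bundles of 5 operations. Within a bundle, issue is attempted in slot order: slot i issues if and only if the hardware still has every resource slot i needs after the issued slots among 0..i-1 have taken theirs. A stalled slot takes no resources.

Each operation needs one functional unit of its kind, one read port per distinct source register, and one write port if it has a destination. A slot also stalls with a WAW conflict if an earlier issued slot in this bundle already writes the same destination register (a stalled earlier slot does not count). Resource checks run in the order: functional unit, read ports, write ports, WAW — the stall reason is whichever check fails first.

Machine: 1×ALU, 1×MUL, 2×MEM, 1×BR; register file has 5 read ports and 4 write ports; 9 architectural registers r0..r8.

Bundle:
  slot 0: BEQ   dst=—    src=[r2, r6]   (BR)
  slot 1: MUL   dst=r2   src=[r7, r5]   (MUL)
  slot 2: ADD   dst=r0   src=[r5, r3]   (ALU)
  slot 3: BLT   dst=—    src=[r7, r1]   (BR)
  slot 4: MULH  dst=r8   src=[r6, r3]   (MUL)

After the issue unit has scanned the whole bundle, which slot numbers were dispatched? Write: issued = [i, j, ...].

[0] BR needs rd=2 wr=0: ok; after: ALU=1 MUL=1 MEM=2 BR=0, R=3, W=4
[1] MUL needs rd=2 wr=1: ok; after: ALU=1 MUL=0 MEM=2 BR=0, R=1, W=3
[2] ALU needs rd=2 wr=1: RD_PORT; after: ALU=1 MUL=0 MEM=2 BR=0, R=1, W=3
[3] BR needs rd=2 wr=0: FU; after: ALU=1 MUL=0 MEM=2 BR=0, R=1, W=3
[4] MUL needs rd=2 wr=1: FU; after: ALU=1 MUL=0 MEM=2 BR=0, R=1, W=3

issued = [0, 1]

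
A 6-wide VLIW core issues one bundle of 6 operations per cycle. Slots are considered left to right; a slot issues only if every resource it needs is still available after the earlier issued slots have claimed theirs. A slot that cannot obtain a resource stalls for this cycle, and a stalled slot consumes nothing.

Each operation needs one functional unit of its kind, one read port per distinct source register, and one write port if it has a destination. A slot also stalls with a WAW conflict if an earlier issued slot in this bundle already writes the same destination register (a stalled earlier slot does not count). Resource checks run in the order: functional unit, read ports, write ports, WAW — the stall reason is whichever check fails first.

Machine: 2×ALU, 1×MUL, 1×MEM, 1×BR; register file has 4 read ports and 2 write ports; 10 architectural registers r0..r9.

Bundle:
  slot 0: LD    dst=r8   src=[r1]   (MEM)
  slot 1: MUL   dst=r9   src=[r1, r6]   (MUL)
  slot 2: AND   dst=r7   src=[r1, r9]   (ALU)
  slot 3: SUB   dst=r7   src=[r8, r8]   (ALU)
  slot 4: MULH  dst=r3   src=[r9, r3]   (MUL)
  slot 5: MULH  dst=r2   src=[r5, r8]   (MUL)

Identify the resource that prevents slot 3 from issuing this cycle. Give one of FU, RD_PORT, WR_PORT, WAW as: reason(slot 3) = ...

reason(slot 3) = WR_PORT

  0. MEM→r8 ⇒ go  {2A/1Mu/0Ld/1B | 3r 1w}
  1. MUL→r9 ⇒ go  {2A/0Mu/0Ld/1B | 1r 0w}
  2. ALU→r7 ⇒ no(RD_PORT)  {2A/0Mu/0Ld/1B | 1r 0w}
  3. ALU→r7 ⇒ no(WR_PORT)  {2A/0Mu/0Ld/1B | 1r 0w}
  4. MUL→r3 ⇒ no(FU)  {2A/0Mu/0Ld/1B | 1r 0w}
  5. MUL→r2 ⇒ no(FU)  {2A/0Mu/0Ld/1B | 1r 0w}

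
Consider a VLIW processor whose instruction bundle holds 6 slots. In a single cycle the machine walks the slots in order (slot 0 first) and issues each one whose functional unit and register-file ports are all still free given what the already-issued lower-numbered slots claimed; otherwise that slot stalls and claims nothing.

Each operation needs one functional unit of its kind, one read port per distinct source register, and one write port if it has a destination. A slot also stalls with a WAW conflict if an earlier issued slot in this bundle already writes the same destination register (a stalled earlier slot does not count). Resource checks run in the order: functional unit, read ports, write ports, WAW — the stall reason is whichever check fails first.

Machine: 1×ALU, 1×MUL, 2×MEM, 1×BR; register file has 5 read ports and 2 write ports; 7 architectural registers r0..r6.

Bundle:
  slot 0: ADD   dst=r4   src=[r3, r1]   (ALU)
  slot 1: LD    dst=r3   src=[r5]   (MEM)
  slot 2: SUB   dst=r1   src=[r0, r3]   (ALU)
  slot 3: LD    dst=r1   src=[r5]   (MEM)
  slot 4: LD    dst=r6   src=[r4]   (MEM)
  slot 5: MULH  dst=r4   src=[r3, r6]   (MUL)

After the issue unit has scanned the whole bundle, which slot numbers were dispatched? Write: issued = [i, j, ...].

#0 ALU src=r3,r1 dispatched  <A:0 Mu:1 Ld:2 B:1 rd:3 wr:1>
#1 MEM src=r5 dispatched  <A:0 Mu:1 Ld:1 B:1 rd:2 wr:0>
#2 ALU src=r0,r3 held:FU  <A:0 Mu:1 Ld:1 B:1 rd:2 wr:0>
#3 MEM src=r5 held:WR_PORT  <A:0 Mu:1 Ld:1 B:1 rd:2 wr:0>
#4 MEM src=r4 held:WR_PORT  <A:0 Mu:1 Ld:1 B:1 rd:2 wr:0>
#5 MUL src=r3,r6 held:WR_PORT  <A:0 Mu:1 Ld:1 B:1 rd:2 wr:0>

issued = [0, 1]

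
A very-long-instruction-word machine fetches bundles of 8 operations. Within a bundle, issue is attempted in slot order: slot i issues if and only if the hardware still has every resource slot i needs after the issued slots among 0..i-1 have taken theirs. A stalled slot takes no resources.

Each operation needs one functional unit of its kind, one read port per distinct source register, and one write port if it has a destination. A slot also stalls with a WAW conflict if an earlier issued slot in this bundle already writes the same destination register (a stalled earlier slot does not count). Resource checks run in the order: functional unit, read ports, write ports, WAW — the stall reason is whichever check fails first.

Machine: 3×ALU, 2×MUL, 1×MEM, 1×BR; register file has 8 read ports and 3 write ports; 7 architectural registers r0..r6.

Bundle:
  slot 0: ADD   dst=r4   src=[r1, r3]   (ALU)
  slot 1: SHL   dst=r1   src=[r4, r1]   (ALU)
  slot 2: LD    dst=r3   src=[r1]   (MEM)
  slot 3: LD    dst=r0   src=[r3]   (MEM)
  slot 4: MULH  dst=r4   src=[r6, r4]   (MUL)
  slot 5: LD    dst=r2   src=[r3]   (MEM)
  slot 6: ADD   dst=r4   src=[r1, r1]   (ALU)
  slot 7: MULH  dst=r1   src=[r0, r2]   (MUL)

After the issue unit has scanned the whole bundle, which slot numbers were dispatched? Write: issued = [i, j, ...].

issued = [0, 1, 2]

  0. ALU→r4 ⇒ go  {2A/2Mu/1Ld/1B | 6r 2w}
  1. ALU→r1 ⇒ go  {1A/2Mu/1Ld/1B | 4r 1w}
  2. MEM→r3 ⇒ go  {1A/2Mu/0Ld/1B | 3r 0w}
  3. MEM→r0 ⇒ no(FU)  {1A/2Mu/0Ld/1B | 3r 0w}
  4. MUL→r4 ⇒ no(WR_PORT)  {1A/2Mu/0Ld/1B | 3r 0w}
  5. MEM→r2 ⇒ no(FU)  {1A/2Mu/0Ld/1B | 3r 0w}
  6. ALU→r4 ⇒ no(WR_PORT)  {1A/2Mu/0Ld/1B | 3r 0w}
  7. MUL→r1 ⇒ no(WR_PORT)  {1A/2Mu/0Ld/1B | 3r 0w}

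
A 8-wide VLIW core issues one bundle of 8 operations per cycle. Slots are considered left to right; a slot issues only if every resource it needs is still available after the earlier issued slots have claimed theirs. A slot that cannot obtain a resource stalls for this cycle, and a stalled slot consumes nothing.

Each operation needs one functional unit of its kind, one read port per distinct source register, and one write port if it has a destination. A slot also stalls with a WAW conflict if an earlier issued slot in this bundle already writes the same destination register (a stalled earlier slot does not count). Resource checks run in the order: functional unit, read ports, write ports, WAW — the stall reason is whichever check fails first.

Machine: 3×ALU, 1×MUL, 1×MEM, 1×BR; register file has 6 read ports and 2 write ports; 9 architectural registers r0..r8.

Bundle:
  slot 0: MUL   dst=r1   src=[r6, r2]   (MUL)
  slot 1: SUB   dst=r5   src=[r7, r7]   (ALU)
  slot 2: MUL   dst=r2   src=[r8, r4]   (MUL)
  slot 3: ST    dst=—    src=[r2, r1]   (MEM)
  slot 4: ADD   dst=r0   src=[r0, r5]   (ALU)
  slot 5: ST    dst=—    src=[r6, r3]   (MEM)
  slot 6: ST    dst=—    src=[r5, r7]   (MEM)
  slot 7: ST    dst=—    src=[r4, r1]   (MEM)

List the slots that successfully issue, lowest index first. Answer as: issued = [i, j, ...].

issued = [0, 1, 3]

  0. MUL→r1 ⇒ go  {3A/0Mu/1Ld/1B | 4r 1w}
  1. ALU→r5 ⇒ go  {2A/0Mu/1Ld/1B | 3r 0w}
  2. MUL→r2 ⇒ no(FU)  {2A/0Mu/1Ld/1B | 3r 0w}
  3. MEM ⇒ go  {2A/0Mu/0Ld/1B | 1r 0w}
  4. ALU→r0 ⇒ no(RD_PORT)  {2A/0Mu/0Ld/1B | 1r 0w}
  5. MEM ⇒ no(FU)  {2A/0Mu/0Ld/1B | 1r 0w}
  6. MEM ⇒ no(FU)  {2A/0Mu/0Ld/1B | 1r 0w}
  7. MEM ⇒ no(FU)  {2A/0Mu/0Ld/1B | 1r 0w}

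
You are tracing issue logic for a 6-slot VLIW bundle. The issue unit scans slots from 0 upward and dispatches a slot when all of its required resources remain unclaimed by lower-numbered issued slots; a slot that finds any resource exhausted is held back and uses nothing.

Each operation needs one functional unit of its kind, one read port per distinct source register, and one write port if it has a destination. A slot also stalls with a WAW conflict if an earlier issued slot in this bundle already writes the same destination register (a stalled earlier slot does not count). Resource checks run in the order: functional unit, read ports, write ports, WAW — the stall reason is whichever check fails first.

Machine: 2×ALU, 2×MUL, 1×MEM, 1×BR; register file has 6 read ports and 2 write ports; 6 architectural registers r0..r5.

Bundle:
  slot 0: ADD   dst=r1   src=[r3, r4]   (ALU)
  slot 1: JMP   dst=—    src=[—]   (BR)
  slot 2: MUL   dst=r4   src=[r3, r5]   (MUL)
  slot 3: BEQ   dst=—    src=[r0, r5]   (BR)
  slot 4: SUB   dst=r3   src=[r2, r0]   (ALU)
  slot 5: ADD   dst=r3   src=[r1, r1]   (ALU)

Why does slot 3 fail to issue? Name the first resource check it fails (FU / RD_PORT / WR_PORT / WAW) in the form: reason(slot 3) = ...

reason(slot 3) = FU

slot 0 (ALU): ISSUE — free A1,Mu2,Ld1,B1 rp4 wp1
slot 1 (BR): ISSUE — free A1,Mu2,Ld1,B0 rp4 wp1
slot 2 (MUL): ISSUE — free A1,Mu1,Ld1,B0 rp2 wp0
slot 3 (BR): stall FU — free A1,Mu1,Ld1,B0 rp2 wp0
slot 4 (ALU): stall WR_PORT — free A1,Mu1,Ld1,B0 rp2 wp0
slot 5 (ALU): stall WR_PORT — free A1,Mu1,Ld1,B0 rp2 wp0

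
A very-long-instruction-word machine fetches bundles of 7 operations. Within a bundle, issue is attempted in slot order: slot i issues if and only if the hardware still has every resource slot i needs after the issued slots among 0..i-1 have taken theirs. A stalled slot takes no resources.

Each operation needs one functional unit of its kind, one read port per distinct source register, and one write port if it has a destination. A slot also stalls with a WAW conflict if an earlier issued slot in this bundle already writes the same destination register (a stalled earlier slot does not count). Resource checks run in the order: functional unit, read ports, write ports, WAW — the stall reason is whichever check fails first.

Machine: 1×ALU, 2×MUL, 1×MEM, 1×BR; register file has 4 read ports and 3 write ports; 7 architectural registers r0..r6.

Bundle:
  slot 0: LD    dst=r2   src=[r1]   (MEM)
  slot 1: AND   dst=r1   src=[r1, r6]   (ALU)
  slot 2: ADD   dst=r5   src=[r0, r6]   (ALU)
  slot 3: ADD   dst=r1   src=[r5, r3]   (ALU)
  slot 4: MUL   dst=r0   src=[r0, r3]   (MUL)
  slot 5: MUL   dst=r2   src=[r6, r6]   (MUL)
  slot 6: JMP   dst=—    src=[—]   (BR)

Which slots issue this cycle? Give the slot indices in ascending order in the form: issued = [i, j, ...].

issued = [0, 1, 6]

(0) want 1×MEM +1rd +1wr — yes → AL1|MU2|ME0|BR1|rd3|wr2
(1) want 1×ALU +2rd +1wr — yes → AL0|MU2|ME0|BR1|rd1|wr1
(2) want 1×ALU +2rd +1wr — FU → AL0|MU2|ME0|BR1|rd1|wr1
(3) want 1×ALU +2rd +1wr — FU → AL0|MU2|ME0|BR1|rd1|wr1
(4) want 1×MUL +2rd +1wr — RD_PORT → AL0|MU2|ME0|BR1|rd1|wr1
(5) want 1×MUL +1rd +1wr — WAW → AL0|MU2|ME0|BR1|rd1|wr1
(6) want 1×BR +0rd +0wr — yes → AL0|MU2|ME0|BR0|rd1|wr1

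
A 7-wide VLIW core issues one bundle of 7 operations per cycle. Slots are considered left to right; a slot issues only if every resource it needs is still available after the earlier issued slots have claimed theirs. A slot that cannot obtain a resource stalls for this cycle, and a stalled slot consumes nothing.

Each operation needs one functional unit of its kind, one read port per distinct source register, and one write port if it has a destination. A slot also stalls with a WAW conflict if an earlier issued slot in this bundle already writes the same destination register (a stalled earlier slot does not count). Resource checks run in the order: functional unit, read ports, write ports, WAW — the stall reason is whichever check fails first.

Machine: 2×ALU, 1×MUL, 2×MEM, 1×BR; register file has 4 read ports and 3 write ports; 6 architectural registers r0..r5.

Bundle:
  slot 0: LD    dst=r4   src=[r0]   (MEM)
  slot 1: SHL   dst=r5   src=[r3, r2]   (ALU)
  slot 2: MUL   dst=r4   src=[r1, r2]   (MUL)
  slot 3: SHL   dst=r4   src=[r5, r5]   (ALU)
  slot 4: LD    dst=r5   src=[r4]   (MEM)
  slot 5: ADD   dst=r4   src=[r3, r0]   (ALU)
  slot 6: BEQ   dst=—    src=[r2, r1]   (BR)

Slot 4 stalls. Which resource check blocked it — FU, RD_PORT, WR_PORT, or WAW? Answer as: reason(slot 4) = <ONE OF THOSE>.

(0) want 1×MEM +1rd +1wr — yes → AL2|MU1|ME1|BR1|rd3|wr2
(1) want 1×ALU +2rd +1wr — yes → AL1|MU1|ME1|BR1|rd1|wr1
(2) want 1×MUL +2rd +1wr — RD_PORT → AL1|MU1|ME1|BR1|rd1|wr1
(3) want 1×ALU +1rd +1wr — WAW → AL1|MU1|ME1|BR1|rd1|wr1
(4) want 1×MEM +1rd +1wr — WAW → AL1|MU1|ME1|BR1|rd1|wr1
(5) want 1×ALU +2rd +1wr — RD_PORT → AL1|MU1|ME1|BR1|rd1|wr1
(6) want 1×BR +2rd +0wr — RD_PORT → AL1|MU1|ME1|BR1|rd1|wr1

reason(slot 4) = WAW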